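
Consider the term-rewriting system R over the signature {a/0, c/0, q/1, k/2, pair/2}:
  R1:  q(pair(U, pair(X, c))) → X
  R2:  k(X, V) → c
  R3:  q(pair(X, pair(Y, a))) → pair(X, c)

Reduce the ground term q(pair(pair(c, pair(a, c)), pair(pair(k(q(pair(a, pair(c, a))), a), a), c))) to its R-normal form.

1. q(pair(pair(c, pair(a, c)), pair(pair(k(q(pair(a, pair(c, a))), a), a), c)))  →  pair(k(q(pair(a, pair(c, a))), a), a)   [R1 at ε]
2. pair(k(q(pair(a, pair(c, a))), a), a)  →  pair(c, a)   [R2 at 1]

pair(c, a)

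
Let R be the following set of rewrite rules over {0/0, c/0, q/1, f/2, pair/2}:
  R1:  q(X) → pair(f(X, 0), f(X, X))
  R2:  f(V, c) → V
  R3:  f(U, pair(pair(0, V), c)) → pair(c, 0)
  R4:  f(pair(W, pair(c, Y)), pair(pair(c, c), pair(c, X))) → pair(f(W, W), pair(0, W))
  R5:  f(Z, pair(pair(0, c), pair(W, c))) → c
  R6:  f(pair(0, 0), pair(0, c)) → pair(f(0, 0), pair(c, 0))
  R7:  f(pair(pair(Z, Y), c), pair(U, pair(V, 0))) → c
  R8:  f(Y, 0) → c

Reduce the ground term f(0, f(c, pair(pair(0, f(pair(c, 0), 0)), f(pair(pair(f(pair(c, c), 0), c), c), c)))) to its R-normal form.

1. f(0, f(c, pair(pair(0, f(pair(c, 0), 0)), f(pair(pair(f(pair(c, c), 0), c), c), c))))  →  f(0, f(c, pair(pair(0, c), f(pair(pair(f(pair(c, c), 0), c), c), c))))   [R8 at 2.2.1.2]
2. f(0, f(c, pair(pair(0, c), f(pair(pair(f(pair(c, c), 0), c), c), c))))  →  f(0, f(c, pair(pair(0, c), pair(pair(f(pair(c, c), 0), c), c))))   [R2 at 2.2.2]
3. f(0, f(c, pair(pair(0, c), pair(pair(f(pair(c, c), 0), c), c))))  →  f(0, c)   [R5 at 2]
4. f(0, c)  →  0   [R2 at ε]

0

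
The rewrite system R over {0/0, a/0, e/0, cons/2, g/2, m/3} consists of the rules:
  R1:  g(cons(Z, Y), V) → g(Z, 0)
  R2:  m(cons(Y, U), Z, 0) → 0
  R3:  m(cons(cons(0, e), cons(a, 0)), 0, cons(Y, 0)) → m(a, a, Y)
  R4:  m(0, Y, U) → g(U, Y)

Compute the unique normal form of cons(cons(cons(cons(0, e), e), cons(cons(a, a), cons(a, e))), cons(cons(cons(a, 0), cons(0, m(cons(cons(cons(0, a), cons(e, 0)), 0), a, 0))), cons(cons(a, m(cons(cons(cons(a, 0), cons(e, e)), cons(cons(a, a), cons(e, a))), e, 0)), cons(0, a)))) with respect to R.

1. cons(cons(cons(cons(0, e), e), cons(cons(a, a), cons(a, e))), cons(cons(cons(a, 0), cons(0, m(cons(cons(cons(0, a), cons(e, 0)), 0), a, 0))), cons(cons(a, m(cons(cons(cons(a, 0), cons(e, e)), cons(cons(a, a), cons(e, a))), e, 0)), cons(0, a))))  →  cons(cons(cons(cons(0, e), e), cons(cons(a, a), cons(a, e))), cons(cons(cons(a, 0), cons(0, 0)), cons(cons(a, m(cons(cons(cons(a, 0), cons(e, e)), cons(cons(a, a), cons(e, a))), e, 0)), cons(0, a))))   [R2 at 2.1.2.2]
2. cons(cons(cons(cons(0, e), e), cons(cons(a, a), cons(a, e))), cons(cons(cons(a, 0), cons(0, 0)), cons(cons(a, m(cons(cons(cons(a, 0), cons(e, e)), cons(cons(a, a), cons(e, a))), e, 0)), cons(0, a))))  →  cons(cons(cons(cons(0, e), e), cons(cons(a, a), cons(a, e))), cons(cons(cons(a, 0), cons(0, 0)), cons(cons(a, 0), cons(0, a))))   [R2 at 2.2.1.2]

cons(cons(cons(cons(0, e), e), cons(cons(a, a), cons(a, e))), cons(cons(cons(a, 0), cons(0, 0)), cons(cons(a, 0), cons(0, a))))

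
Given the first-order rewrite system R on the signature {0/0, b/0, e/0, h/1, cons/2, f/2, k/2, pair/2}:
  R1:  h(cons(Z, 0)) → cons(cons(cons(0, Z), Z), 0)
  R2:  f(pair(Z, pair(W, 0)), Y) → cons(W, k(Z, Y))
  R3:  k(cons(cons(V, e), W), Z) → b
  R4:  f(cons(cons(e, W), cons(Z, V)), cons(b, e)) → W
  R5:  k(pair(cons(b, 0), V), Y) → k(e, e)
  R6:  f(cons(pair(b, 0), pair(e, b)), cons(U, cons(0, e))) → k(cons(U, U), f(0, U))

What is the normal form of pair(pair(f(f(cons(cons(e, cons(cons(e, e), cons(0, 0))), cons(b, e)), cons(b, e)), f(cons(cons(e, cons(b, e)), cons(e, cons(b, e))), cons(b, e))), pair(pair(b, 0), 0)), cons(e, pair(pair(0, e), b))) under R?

1. pair(pair(f(f(cons(cons(e, cons(cons(e, e), cons(0, 0))), cons(b, e)), cons(b, e)), f(cons(cons(e, cons(b, e)), cons(e, cons(b, e))), cons(b, e))), pair(pair(b, 0), 0)), cons(e, pair(pair(0, e), b)))  →  pair(pair(f(cons(cons(e, e), cons(0, 0)), f(cons(cons(e, cons(b, e)), cons(e, cons(b, e))), cons(b, e))), pair(pair(b, 0), 0)), cons(e, pair(pair(0, e), b)))   [R4 at 1.1.1]
2. pair(pair(f(cons(cons(e, e), cons(0, 0)), f(cons(cons(e, cons(b, e)), cons(e, cons(b, e))), cons(b, e))), pair(pair(b, 0), 0)), cons(e, pair(pair(0, e), b)))  →  pair(pair(f(cons(cons(e, e), cons(0, 0)), cons(b, e)), pair(pair(b, 0), 0)), cons(e, pair(pair(0, e), b)))   [R4 at 1.1.2]
3. pair(pair(f(cons(cons(e, e), cons(0, 0)), cons(b, e)), pair(pair(b, 0), 0)), cons(e, pair(pair(0, e), b)))  →  pair(pair(e, pair(pair(b, 0), 0)), cons(e, pair(pair(0, e), b)))   [R4 at 1.1]

pair(pair(e, pair(pair(b, 0), 0)), cons(e, pair(pair(0, e), b)))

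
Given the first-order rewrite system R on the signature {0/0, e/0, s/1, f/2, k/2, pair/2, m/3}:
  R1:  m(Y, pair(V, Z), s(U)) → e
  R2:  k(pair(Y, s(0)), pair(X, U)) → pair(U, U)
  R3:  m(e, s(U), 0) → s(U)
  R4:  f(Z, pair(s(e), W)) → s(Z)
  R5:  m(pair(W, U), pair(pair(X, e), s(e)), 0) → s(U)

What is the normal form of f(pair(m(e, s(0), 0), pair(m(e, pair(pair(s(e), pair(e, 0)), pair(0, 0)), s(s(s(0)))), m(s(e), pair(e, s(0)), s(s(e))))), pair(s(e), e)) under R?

s(pair(s(0), pair(e, e)))

1. f(pair(m(e, s(0), 0), pair(m(e, pair(pair(s(e), pair(e, 0)), pair(0, 0)), s(s(s(0)))), m(s(e), pair(e, s(0)), s(s(e))))), pair(s(e), e))  →  s(pair(m(e, s(0), 0), pair(m(e, pair(pair(s(e), pair(e, 0)), pair(0, 0)), s(s(s(0)))), m(s(e), pair(e, s(0)), s(s(e))))))   [R4 at ε]
2. s(pair(m(e, s(0), 0), pair(m(e, pair(pair(s(e), pair(e, 0)), pair(0, 0)), s(s(s(0)))), m(s(e), pair(e, s(0)), s(s(e))))))  →  s(pair(s(0), pair(m(e, pair(pair(s(e), pair(e, 0)), pair(0, 0)), s(s(s(0)))), m(s(e), pair(e, s(0)), s(s(e))))))   [R3 at 1.1]
3. s(pair(s(0), pair(m(e, pair(pair(s(e), pair(e, 0)), pair(0, 0)), s(s(s(0)))), m(s(e), pair(e, s(0)), s(s(e))))))  →  s(pair(s(0), pair(e, m(s(e), pair(e, s(0)), s(s(e))))))   [R1 at 1.2.1]
4. s(pair(s(0), pair(e, m(s(e), pair(e, s(0)), s(s(e))))))  →  s(pair(s(0), pair(e, e)))   [R1 at 1.2.2]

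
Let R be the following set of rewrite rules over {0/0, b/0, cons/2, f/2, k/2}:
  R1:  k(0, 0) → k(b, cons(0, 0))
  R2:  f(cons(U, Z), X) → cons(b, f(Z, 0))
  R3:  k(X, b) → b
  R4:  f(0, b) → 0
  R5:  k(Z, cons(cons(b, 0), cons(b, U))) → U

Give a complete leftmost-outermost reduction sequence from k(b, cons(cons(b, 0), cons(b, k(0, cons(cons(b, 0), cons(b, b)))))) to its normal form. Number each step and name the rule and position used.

1. k(b, cons(cons(b, 0), cons(b, k(0, cons(cons(b, 0), cons(b, b))))))  →  k(0, cons(cons(b, 0), cons(b, b)))   [R5 at ε]
2. k(0, cons(cons(b, 0), cons(b, b)))  →  b   [R5 at ε]

b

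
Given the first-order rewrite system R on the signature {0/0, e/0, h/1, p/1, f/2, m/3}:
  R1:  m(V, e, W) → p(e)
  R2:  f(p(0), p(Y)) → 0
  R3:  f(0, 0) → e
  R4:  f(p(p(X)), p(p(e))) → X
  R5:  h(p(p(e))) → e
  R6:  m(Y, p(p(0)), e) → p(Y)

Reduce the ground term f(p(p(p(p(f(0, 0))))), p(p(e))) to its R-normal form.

p(p(e))

1. f(p(p(p(p(f(0, 0))))), p(p(e)))  →  p(p(f(0, 0)))   [R4 at ε]
2. p(p(f(0, 0)))  →  p(p(e))   [R3 at 1.1]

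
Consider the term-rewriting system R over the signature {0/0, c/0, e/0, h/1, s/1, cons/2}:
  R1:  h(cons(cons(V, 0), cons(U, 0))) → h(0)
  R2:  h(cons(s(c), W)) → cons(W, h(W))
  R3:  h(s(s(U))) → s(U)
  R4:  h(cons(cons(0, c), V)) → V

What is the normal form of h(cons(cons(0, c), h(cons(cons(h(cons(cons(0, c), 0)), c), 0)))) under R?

1. h(cons(cons(0, c), h(cons(cons(h(cons(cons(0, c), 0)), c), 0))))  →  h(cons(cons(h(cons(cons(0, c), 0)), c), 0))   [R4 at ε]
2. h(cons(cons(h(cons(cons(0, c), 0)), c), 0))  →  h(cons(cons(0, c), 0))   [R4 at 1.1.1]
3. h(cons(cons(0, c), 0))  →  0   [R4 at ε]

0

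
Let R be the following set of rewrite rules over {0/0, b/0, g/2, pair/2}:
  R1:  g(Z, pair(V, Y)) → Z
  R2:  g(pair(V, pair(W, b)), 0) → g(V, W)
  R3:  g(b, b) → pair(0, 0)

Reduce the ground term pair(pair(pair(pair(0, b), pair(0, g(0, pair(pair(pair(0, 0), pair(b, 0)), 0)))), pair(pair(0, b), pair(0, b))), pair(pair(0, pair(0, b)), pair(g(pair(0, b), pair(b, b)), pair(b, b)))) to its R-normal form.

1. pair(pair(pair(pair(0, b), pair(0, g(0, pair(pair(pair(0, 0), pair(b, 0)), 0)))), pair(pair(0, b), pair(0, b))), pair(pair(0, pair(0, b)), pair(g(pair(0, b), pair(b, b)), pair(b, b))))  →  pair(pair(pair(pair(0, b), pair(0, 0)), pair(pair(0, b), pair(0, b))), pair(pair(0, pair(0, b)), pair(g(pair(0, b), pair(b, b)), pair(b, b))))   [R1 at 1.1.2.2]
2. pair(pair(pair(pair(0, b), pair(0, 0)), pair(pair(0, b), pair(0, b))), pair(pair(0, pair(0, b)), pair(g(pair(0, b), pair(b, b)), pair(b, b))))  →  pair(pair(pair(pair(0, b), pair(0, 0)), pair(pair(0, b), pair(0, b))), pair(pair(0, pair(0, b)), pair(pair(0, b), pair(b, b))))   [R1 at 2.2.1]

pair(pair(pair(pair(0, b), pair(0, 0)), pair(pair(0, b), pair(0, b))), pair(pair(0, pair(0, b)), pair(pair(0, b), pair(b, b))))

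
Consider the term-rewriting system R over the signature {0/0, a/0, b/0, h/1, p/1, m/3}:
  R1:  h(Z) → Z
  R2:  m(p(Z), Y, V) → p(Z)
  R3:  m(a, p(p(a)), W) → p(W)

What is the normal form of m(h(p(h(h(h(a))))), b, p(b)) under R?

1. m(h(p(h(h(h(a))))), b, p(b))  →  m(p(h(h(h(a)))), b, p(b))   [R1 at 1]
2. m(p(h(h(h(a)))), b, p(b))  →  p(h(h(h(a))))   [R2 at ε]
3. p(h(h(h(a))))  →  p(h(h(a)))   [R1 at 1]
4. p(h(h(a)))  →  p(h(a))   [R1 at 1]
5. p(h(a))  →  p(a)   [R1 at 1]

p(a)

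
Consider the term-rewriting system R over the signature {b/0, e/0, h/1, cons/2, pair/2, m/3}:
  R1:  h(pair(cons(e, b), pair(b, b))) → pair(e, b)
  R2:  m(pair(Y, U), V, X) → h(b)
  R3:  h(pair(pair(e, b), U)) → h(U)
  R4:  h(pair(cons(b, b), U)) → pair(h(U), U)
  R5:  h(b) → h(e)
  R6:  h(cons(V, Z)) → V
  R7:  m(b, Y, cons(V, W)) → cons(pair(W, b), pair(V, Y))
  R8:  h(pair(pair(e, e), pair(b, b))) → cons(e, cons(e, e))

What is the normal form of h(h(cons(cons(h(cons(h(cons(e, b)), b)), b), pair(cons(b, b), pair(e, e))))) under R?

1. h(h(cons(cons(h(cons(h(cons(e, b)), b)), b), pair(cons(b, b), pair(e, e)))))  →  h(cons(h(cons(h(cons(e, b)), b)), b))   [R6 at 1]
2. h(cons(h(cons(h(cons(e, b)), b)), b))  →  h(cons(h(cons(e, b)), b))   [R6 at ε]
3. h(cons(h(cons(e, b)), b))  →  h(cons(e, b))   [R6 at ε]
4. h(cons(e, b))  →  e   [R6 at ε]

e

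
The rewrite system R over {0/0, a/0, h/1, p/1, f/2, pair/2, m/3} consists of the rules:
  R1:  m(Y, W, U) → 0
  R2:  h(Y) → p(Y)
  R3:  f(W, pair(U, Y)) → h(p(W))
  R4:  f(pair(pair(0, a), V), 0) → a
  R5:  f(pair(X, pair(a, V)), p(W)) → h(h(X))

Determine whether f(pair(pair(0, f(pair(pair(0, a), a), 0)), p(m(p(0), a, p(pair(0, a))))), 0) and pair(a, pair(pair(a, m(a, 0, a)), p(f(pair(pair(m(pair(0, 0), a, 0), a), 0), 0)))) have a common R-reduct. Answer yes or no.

Reduce t₁ = f(pair(pair(0, f(pair(pair(0, a), a), 0)), p(m(p(0), a, p(pair(0, a))))), 0):
1. f(pair(pair(0, f(pair(pair(0, a), a), 0)), p(m(p(0), a, p(pair(0, a))))), 0)  →  f(pair(pair(0, a), p(m(p(0), a, p(pair(0, a))))), 0)   [R4 at 1.1.2]
2. f(pair(pair(0, a), p(m(p(0), a, p(pair(0, a))))), 0)  →  a   [R4 at ε]

Reduce t₂ = pair(a, pair(pair(a, m(a, 0, a)), p(f(pair(pair(m(pair(0, 0), a, 0), a), 0), 0)))):
1. pair(a, pair(pair(a, m(a, 0, a)), p(f(pair(pair(m(pair(0, 0), a, 0), a), 0), 0))))  →  pair(a, pair(pair(a, 0), p(f(pair(pair(m(pair(0, 0), a, 0), a), 0), 0))))   [R1 at 2.1.2]
2. pair(a, pair(pair(a, 0), p(f(pair(pair(m(pair(0, 0), a, 0), a), 0), 0))))  →  pair(a, pair(pair(a, 0), p(f(pair(pair(0, a), 0), 0))))   [R1 at 2.2.1.1.1.1]
3. pair(a, pair(pair(a, 0), p(f(pair(pair(0, a), 0), 0))))  →  pair(a, pair(pair(a, 0), p(a)))   [R4 at 2.2.1]

no — NF(t₁) = a, NF(t₂) = pair(a, pair(pair(a, 0), p(a)))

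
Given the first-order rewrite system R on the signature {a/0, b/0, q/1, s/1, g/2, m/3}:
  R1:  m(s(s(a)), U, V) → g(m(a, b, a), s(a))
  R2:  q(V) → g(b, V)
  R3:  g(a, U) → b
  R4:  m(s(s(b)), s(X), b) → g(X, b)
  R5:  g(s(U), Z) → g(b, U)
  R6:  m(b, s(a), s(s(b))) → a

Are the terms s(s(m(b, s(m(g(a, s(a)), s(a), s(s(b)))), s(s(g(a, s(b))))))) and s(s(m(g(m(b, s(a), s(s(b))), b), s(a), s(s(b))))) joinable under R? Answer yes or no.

Reduce t₁ = s(s(m(b, s(m(g(a, s(a)), s(a), s(s(b)))), s(s(g(a, s(b))))))):
1. s(s(m(b, s(m(g(a, s(a)), s(a), s(s(b)))), s(s(g(a, s(b)))))))  →  s(s(m(b, s(m(b, s(a), s(s(b)))), s(s(g(a, s(b)))))))   [R3 at 1.1.2.1.1]
2. s(s(m(b, s(m(b, s(a), s(s(b)))), s(s(g(a, s(b)))))))  →  s(s(m(b, s(a), s(s(g(a, s(b)))))))   [R6 at 1.1.2.1]
3. s(s(m(b, s(a), s(s(g(a, s(b)))))))  →  s(s(m(b, s(a), s(s(b)))))   [R3 at 1.1.3.1.1]
4. s(s(m(b, s(a), s(s(b)))))  →  s(s(a))   [R6 at 1.1]

Reduce t₂ = s(s(m(g(m(b, s(a), s(s(b))), b), s(a), s(s(b))))):
1. s(s(m(g(m(b, s(a), s(s(b))), b), s(a), s(s(b)))))  →  s(s(m(g(a, b), s(a), s(s(b)))))   [R6 at 1.1.1.1]
2. s(s(m(g(a, b), s(a), s(s(b)))))  →  s(s(m(b, s(a), s(s(b)))))   [R3 at 1.1.1]
3. s(s(m(b, s(a), s(s(b)))))  →  s(s(a))   [R6 at 1.1]

yes — NF(t₁) = s(s(a)), NF(t₂) = s(s(a))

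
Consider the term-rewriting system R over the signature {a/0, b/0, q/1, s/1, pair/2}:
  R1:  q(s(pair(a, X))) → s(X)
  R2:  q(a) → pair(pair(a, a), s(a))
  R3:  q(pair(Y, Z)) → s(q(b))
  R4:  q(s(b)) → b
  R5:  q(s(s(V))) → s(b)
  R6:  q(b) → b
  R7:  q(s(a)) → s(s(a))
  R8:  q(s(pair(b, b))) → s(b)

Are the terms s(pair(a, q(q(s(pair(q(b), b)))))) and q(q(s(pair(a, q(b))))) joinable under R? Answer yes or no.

no — NF(t₁) = s(pair(a, b)), NF(t₂) = b

Reduce t₁ = s(pair(a, q(q(s(pair(q(b), b)))))):
1. s(pair(a, q(q(s(pair(q(b), b))))))  →  s(pair(a, q(q(s(pair(b, b))))))   [R6 at 1.2.1.1.1.1]
2. s(pair(a, q(q(s(pair(b, b))))))  →  s(pair(a, q(s(b))))   [R8 at 1.2.1]
3. s(pair(a, q(s(b))))  →  s(pair(a, b))   [R4 at 1.2]

Reduce t₂ = q(q(s(pair(a, q(b))))):
1. q(q(s(pair(a, q(b)))))  →  q(s(q(b)))   [R1 at 1]
2. q(s(q(b)))  →  q(s(b))   [R6 at 1.1]
3. q(s(b))  →  b   [R4 at ε]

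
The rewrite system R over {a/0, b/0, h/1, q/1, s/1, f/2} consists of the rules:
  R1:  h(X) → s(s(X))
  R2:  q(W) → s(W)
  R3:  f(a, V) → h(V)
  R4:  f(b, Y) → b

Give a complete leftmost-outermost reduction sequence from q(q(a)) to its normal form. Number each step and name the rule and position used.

s(s(a))

1. q(q(a))  →  s(q(a))   [R2 at ε]
2. s(q(a))  →  s(s(a))   [R2 at 1]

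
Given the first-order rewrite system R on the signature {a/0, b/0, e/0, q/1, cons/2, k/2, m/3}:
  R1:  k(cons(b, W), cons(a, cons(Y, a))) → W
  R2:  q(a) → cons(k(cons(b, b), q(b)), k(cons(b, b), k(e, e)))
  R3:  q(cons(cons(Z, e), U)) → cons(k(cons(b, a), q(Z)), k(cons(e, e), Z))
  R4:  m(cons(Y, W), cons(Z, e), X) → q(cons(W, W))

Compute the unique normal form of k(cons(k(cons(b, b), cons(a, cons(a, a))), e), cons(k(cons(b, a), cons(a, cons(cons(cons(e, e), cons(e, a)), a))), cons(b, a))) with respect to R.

1. k(cons(k(cons(b, b), cons(a, cons(a, a))), e), cons(k(cons(b, a), cons(a, cons(cons(cons(e, e), cons(e, a)), a))), cons(b, a)))  →  k(cons(b, e), cons(k(cons(b, a), cons(a, cons(cons(cons(e, e), cons(e, a)), a))), cons(b, a)))   [R1 at 1.1]
2. k(cons(b, e), cons(k(cons(b, a), cons(a, cons(cons(cons(e, e), cons(e, a)), a))), cons(b, a)))  →  k(cons(b, e), cons(a, cons(b, a)))   [R1 at 2.1]
3. k(cons(b, e), cons(a, cons(b, a)))  →  e   [R1 at ε]

e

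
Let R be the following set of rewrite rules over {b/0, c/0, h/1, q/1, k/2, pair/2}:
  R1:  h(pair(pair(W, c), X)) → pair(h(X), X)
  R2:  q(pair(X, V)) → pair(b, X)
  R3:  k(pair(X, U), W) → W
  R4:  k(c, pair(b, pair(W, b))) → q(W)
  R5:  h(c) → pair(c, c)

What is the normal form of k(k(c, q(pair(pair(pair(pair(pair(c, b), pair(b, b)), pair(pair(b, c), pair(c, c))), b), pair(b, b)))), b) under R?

b

1. k(k(c, q(pair(pair(pair(pair(pair(c, b), pair(b, b)), pair(pair(b, c), pair(c, c))), b), pair(b, b)))), b)  →  k(k(c, pair(b, pair(pair(pair(pair(c, b), pair(b, b)), pair(pair(b, c), pair(c, c))), b))), b)   [R2 at 1.2]
2. k(k(c, pair(b, pair(pair(pair(pair(c, b), pair(b, b)), pair(pair(b, c), pair(c, c))), b))), b)  →  k(q(pair(pair(pair(c, b), pair(b, b)), pair(pair(b, c), pair(c, c)))), b)   [R4 at 1]
3. k(q(pair(pair(pair(c, b), pair(b, b)), pair(pair(b, c), pair(c, c)))), b)  →  k(pair(b, pair(pair(c, b), pair(b, b))), b)   [R2 at 1]
4. k(pair(b, pair(pair(c, b), pair(b, b))), b)  →  b   [R3 at ε]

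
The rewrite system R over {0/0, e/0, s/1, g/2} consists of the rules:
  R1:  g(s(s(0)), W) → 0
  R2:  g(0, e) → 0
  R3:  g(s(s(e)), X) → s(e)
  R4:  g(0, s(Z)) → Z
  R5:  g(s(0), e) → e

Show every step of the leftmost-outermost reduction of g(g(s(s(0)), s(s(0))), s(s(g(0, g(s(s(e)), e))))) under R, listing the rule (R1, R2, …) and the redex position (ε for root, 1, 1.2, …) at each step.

1. g(g(s(s(0)), s(s(0))), s(s(g(0, g(s(s(e)), e)))))  →  g(0, s(s(g(0, g(s(s(e)), e)))))   [R1 at 1]
2. g(0, s(s(g(0, g(s(s(e)), e)))))  →  s(g(0, g(s(s(e)), e)))   [R4 at ε]
3. s(g(0, g(s(s(e)), e)))  →  s(g(0, s(e)))   [R3 at 1.2]
4. s(g(0, s(e)))  →  s(e)   [R4 at 1]

s(e)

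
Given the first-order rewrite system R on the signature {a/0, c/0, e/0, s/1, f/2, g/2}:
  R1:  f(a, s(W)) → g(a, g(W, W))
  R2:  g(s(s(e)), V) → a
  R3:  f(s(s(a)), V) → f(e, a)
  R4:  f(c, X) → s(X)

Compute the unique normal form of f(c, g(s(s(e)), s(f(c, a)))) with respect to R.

s(a)

1. f(c, g(s(s(e)), s(f(c, a))))  →  s(g(s(s(e)), s(f(c, a))))   [R4 at ε]
2. s(g(s(s(e)), s(f(c, a))))  →  s(a)   [R2 at 1]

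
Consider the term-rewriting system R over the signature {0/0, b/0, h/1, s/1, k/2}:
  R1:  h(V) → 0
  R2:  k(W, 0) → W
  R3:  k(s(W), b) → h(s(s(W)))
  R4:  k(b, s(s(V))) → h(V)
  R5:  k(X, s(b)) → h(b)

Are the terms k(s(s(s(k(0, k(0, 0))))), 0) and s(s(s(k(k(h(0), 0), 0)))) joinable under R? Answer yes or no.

Reduce t₁ = k(s(s(s(k(0, k(0, 0))))), 0):
1. k(s(s(s(k(0, k(0, 0))))), 0)  →  s(s(s(k(0, k(0, 0)))))   [R2 at ε]
2. s(s(s(k(0, k(0, 0)))))  →  s(s(s(k(0, 0))))   [R2 at 1.1.1.2]
3. s(s(s(k(0, 0))))  →  s(s(s(0)))   [R2 at 1.1.1]

Reduce t₂ = s(s(s(k(k(h(0), 0), 0)))):
1. s(s(s(k(k(h(0), 0), 0))))  →  s(s(s(k(h(0), 0))))   [R2 at 1.1.1]
2. s(s(s(k(h(0), 0))))  →  s(s(s(h(0))))   [R2 at 1.1.1]
3. s(s(s(h(0))))  →  s(s(s(0)))   [R1 at 1.1.1]

yes — NF(t₁) = s(s(s(0))), NF(t₂) = s(s(s(0)))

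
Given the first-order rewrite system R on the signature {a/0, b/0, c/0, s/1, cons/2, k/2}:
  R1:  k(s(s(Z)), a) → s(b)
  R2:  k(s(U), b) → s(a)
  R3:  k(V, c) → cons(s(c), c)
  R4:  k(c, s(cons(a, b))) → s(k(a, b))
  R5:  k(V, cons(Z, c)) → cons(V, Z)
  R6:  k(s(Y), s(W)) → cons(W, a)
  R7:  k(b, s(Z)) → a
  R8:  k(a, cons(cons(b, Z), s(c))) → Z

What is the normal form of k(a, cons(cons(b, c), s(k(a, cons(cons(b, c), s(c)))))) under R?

1. k(a, cons(cons(b, c), s(k(a, cons(cons(b, c), s(c))))))  →  k(a, cons(cons(b, c), s(c)))   [R8 at 2.2.1]
2. k(a, cons(cons(b, c), s(c)))  →  c   [R8 at ε]

c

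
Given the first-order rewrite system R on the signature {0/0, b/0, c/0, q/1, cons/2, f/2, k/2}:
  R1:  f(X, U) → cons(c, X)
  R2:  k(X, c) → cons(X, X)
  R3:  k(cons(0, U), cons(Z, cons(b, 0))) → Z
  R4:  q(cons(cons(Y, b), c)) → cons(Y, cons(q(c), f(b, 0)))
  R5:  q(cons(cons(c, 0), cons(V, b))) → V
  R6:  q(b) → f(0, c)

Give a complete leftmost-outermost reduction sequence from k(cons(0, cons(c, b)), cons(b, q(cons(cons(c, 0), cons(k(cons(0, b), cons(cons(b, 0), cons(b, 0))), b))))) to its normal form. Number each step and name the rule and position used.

1. k(cons(0, cons(c, b)), cons(b, q(cons(cons(c, 0), cons(k(cons(0, b), cons(cons(b, 0), cons(b, 0))), b)))))  →  k(cons(0, cons(c, b)), cons(b, k(cons(0, b), cons(cons(b, 0), cons(b, 0)))))   [R5 at 2.2]
2. k(cons(0, cons(c, b)), cons(b, k(cons(0, b), cons(cons(b, 0), cons(b, 0)))))  →  k(cons(0, cons(c, b)), cons(b, cons(b, 0)))   [R3 at 2.2]
3. k(cons(0, cons(c, b)), cons(b, cons(b, 0)))  →  b   [R3 at ε]

b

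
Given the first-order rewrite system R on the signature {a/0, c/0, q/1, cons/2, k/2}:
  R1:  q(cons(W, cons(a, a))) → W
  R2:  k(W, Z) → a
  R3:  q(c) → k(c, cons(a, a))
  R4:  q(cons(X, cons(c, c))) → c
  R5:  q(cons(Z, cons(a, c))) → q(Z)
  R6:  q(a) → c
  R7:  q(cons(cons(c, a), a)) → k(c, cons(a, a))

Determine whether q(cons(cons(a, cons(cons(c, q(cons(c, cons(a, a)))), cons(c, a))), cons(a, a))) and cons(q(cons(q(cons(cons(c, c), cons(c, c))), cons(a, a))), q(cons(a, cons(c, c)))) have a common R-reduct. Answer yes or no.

no — NF(t₁) = cons(a, cons(cons(c, c), cons(c, a))), NF(t₂) = cons(c, c)

Reduce t₁ = q(cons(cons(a, cons(cons(c, q(cons(c, cons(a, a)))), cons(c, a))), cons(a, a))):
1. q(cons(cons(a, cons(cons(c, q(cons(c, cons(a, a)))), cons(c, a))), cons(a, a)))  →  cons(a, cons(cons(c, q(cons(c, cons(a, a)))), cons(c, a)))   [R1 at ε]
2. cons(a, cons(cons(c, q(cons(c, cons(a, a)))), cons(c, a)))  →  cons(a, cons(cons(c, c), cons(c, a)))   [R1 at 2.1.2]

Reduce t₂ = cons(q(cons(q(cons(cons(c, c), cons(c, c))), cons(a, a))), q(cons(a, cons(c, c)))):
1. cons(q(cons(q(cons(cons(c, c), cons(c, c))), cons(a, a))), q(cons(a, cons(c, c))))  →  cons(q(cons(cons(c, c), cons(c, c))), q(cons(a, cons(c, c))))   [R1 at 1]
2. cons(q(cons(cons(c, c), cons(c, c))), q(cons(a, cons(c, c))))  →  cons(c, q(cons(a, cons(c, c))))   [R4 at 1]
3. cons(c, q(cons(a, cons(c, c))))  →  cons(c, c)   [R4 at 2]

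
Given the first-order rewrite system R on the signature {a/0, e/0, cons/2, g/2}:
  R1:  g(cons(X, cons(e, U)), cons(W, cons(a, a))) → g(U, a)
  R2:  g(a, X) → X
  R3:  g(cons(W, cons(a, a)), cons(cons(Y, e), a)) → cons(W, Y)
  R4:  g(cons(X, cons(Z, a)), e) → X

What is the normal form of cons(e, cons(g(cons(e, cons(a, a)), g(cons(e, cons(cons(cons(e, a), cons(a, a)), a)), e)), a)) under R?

cons(e, cons(e, a))

1. cons(e, cons(g(cons(e, cons(a, a)), g(cons(e, cons(cons(cons(e, a), cons(a, a)), a)), e)), a))  →  cons(e, cons(g(cons(e, cons(a, a)), e), a))   [R4 at 2.1.2]
2. cons(e, cons(g(cons(e, cons(a, a)), e), a))  →  cons(e, cons(e, a))   [R4 at 2.1]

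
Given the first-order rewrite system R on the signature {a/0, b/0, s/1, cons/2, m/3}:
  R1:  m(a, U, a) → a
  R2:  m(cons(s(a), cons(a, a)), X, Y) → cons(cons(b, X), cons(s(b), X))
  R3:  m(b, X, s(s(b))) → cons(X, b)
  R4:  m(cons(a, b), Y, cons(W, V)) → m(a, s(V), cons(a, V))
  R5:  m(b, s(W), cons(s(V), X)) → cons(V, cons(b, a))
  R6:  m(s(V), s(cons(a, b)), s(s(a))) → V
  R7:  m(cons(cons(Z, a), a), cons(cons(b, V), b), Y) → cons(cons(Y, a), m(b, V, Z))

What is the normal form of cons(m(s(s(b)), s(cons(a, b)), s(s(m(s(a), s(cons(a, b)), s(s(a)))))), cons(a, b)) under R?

cons(s(b), cons(a, b))

1. cons(m(s(s(b)), s(cons(a, b)), s(s(m(s(a), s(cons(a, b)), s(s(a)))))), cons(a, b))  →  cons(m(s(s(b)), s(cons(a, b)), s(s(a))), cons(a, b))   [R6 at 1.3.1.1]
2. cons(m(s(s(b)), s(cons(a, b)), s(s(a))), cons(a, b))  →  cons(s(b), cons(a, b))   [R6 at 1]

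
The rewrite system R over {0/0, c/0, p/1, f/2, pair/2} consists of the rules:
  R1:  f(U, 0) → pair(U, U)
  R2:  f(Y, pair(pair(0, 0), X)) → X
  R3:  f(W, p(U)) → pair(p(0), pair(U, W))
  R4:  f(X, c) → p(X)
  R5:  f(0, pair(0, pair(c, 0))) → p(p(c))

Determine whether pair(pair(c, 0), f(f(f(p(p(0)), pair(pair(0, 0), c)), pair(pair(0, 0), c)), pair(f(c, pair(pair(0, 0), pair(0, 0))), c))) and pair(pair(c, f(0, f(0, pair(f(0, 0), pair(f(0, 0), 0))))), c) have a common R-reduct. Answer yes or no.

yes — NF(t₁) = pair(pair(c, 0), c), NF(t₂) = pair(pair(c, 0), c)

Reduce t₁ = pair(pair(c, 0), f(f(f(p(p(0)), pair(pair(0, 0), c)), pair(pair(0, 0), c)), pair(f(c, pair(pair(0, 0), pair(0, 0))), c))):
1. pair(pair(c, 0), f(f(f(p(p(0)), pair(pair(0, 0), c)), pair(pair(0, 0), c)), pair(f(c, pair(pair(0, 0), pair(0, 0))), c)))  →  pair(pair(c, 0), f(c, pair(f(c, pair(pair(0, 0), pair(0, 0))), c)))   [R2 at 2.1]
2. pair(pair(c, 0), f(c, pair(f(c, pair(pair(0, 0), pair(0, 0))), c)))  →  pair(pair(c, 0), f(c, pair(pair(0, 0), c)))   [R2 at 2.2.1]
3. pair(pair(c, 0), f(c, pair(pair(0, 0), c)))  →  pair(pair(c, 0), c)   [R2 at 2]

Reduce t₂ = pair(pair(c, f(0, f(0, pair(f(0, 0), pair(f(0, 0), 0))))), c):
1. pair(pair(c, f(0, f(0, pair(f(0, 0), pair(f(0, 0), 0))))), c)  →  pair(pair(c, f(0, f(0, pair(pair(0, 0), pair(f(0, 0), 0))))), c)   [R1 at 1.2.2.2.1]
2. pair(pair(c, f(0, f(0, pair(pair(0, 0), pair(f(0, 0), 0))))), c)  →  pair(pair(c, f(0, pair(f(0, 0), 0))), c)   [R2 at 1.2.2]
3. pair(pair(c, f(0, pair(f(0, 0), 0))), c)  →  pair(pair(c, f(0, pair(pair(0, 0), 0))), c)   [R1 at 1.2.2.1]
4. pair(pair(c, f(0, pair(pair(0, 0), 0))), c)  →  pair(pair(c, 0), c)   [R2 at 1.2]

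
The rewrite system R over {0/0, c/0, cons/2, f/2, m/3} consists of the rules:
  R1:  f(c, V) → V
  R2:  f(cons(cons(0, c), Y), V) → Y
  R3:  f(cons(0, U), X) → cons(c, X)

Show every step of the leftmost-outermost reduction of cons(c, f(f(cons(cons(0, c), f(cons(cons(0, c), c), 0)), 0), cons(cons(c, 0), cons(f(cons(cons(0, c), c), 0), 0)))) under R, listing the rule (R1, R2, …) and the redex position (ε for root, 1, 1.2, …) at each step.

cons(c, cons(cons(c, 0), cons(c, 0)))

1. cons(c, f(f(cons(cons(0, c), f(cons(cons(0, c), c), 0)), 0), cons(cons(c, 0), cons(f(cons(cons(0, c), c), 0), 0))))  →  cons(c, f(f(cons(cons(0, c), c), 0), cons(cons(c, 0), cons(f(cons(cons(0, c), c), 0), 0))))   [R2 at 2.1]
2. cons(c, f(f(cons(cons(0, c), c), 0), cons(cons(c, 0), cons(f(cons(cons(0, c), c), 0), 0))))  →  cons(c, f(c, cons(cons(c, 0), cons(f(cons(cons(0, c), c), 0), 0))))   [R2 at 2.1]
3. cons(c, f(c, cons(cons(c, 0), cons(f(cons(cons(0, c), c), 0), 0))))  →  cons(c, cons(cons(c, 0), cons(f(cons(cons(0, c), c), 0), 0)))   [R1 at 2]
4. cons(c, cons(cons(c, 0), cons(f(cons(cons(0, c), c), 0), 0)))  →  cons(c, cons(cons(c, 0), cons(c, 0)))   [R2 at 2.2.1]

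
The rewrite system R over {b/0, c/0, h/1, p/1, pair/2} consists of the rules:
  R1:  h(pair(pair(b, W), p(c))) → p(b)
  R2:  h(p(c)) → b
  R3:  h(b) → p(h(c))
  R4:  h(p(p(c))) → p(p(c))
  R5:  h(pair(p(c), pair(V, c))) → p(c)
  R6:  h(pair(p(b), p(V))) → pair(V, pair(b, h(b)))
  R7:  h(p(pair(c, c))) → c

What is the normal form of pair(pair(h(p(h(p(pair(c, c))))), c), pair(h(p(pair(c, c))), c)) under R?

1. pair(pair(h(p(h(p(pair(c, c))))), c), pair(h(p(pair(c, c))), c))  →  pair(pair(h(p(c)), c), pair(h(p(pair(c, c))), c))   [R7 at 1.1.1.1]
2. pair(pair(h(p(c)), c), pair(h(p(pair(c, c))), c))  →  pair(pair(b, c), pair(h(p(pair(c, c))), c))   [R2 at 1.1]
3. pair(pair(b, c), pair(h(p(pair(c, c))), c))  →  pair(pair(b, c), pair(c, c))   [R7 at 2.1]

pair(pair(b, c), pair(c, c))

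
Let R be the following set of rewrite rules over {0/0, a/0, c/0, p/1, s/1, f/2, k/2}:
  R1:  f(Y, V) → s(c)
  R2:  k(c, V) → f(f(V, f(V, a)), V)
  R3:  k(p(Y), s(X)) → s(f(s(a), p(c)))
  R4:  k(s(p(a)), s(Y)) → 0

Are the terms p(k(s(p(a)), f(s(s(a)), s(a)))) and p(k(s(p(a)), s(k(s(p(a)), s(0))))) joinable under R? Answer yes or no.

yes — NF(t₁) = p(0), NF(t₂) = p(0)

Reduce t₁ = p(k(s(p(a)), f(s(s(a)), s(a)))):
1. p(k(s(p(a)), f(s(s(a)), s(a))))  →  p(k(s(p(a)), s(c)))   [R1 at 1.2]
2. p(k(s(p(a)), s(c)))  →  p(0)   [R4 at 1]

Reduce t₂ = p(k(s(p(a)), s(k(s(p(a)), s(0))))):
1. p(k(s(p(a)), s(k(s(p(a)), s(0)))))  →  p(0)   [R4 at 1]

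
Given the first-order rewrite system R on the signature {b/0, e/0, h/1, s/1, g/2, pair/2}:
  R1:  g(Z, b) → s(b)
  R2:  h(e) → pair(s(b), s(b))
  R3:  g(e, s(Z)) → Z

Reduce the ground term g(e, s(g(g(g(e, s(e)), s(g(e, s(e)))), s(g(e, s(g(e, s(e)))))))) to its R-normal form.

e

1. g(e, s(g(g(g(e, s(e)), s(g(e, s(e)))), s(g(e, s(g(e, s(e))))))))  →  g(g(g(e, s(e)), s(g(e, s(e)))), s(g(e, s(g(e, s(e))))))   [R3 at ε]
2. g(g(g(e, s(e)), s(g(e, s(e)))), s(g(e, s(g(e, s(e))))))  →  g(g(e, s(g(e, s(e)))), s(g(e, s(g(e, s(e))))))   [R3 at 1.1]
3. g(g(e, s(g(e, s(e)))), s(g(e, s(g(e, s(e))))))  →  g(g(e, s(e)), s(g(e, s(g(e, s(e))))))   [R3 at 1]
4. g(g(e, s(e)), s(g(e, s(g(e, s(e))))))  →  g(e, s(g(e, s(g(e, s(e))))))   [R3 at 1]
5. g(e, s(g(e, s(g(e, s(e))))))  →  g(e, s(g(e, s(e))))   [R3 at ε]
6. g(e, s(g(e, s(e))))  →  g(e, s(e))   [R3 at ε]
7. g(e, s(e))  →  e   [R3 at ε]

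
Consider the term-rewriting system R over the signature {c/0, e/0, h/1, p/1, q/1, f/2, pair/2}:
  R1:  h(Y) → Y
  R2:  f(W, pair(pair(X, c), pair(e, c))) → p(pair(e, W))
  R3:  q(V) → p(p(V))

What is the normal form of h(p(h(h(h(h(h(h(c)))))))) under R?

1. h(p(h(h(h(h(h(h(c))))))))  →  p(h(h(h(h(h(h(c)))))))   [R1 at ε]
2. p(h(h(h(h(h(h(c)))))))  →  p(h(h(h(h(h(c))))))   [R1 at 1]
3. p(h(h(h(h(h(c))))))  →  p(h(h(h(h(c)))))   [R1 at 1]
4. p(h(h(h(h(c)))))  →  p(h(h(h(c))))   [R1 at 1]
5. p(h(h(h(c))))  →  p(h(h(c)))   [R1 at 1]
6. p(h(h(c)))  →  p(h(c))   [R1 at 1]
7. p(h(c))  →  p(c)   [R1 at 1]

p(c)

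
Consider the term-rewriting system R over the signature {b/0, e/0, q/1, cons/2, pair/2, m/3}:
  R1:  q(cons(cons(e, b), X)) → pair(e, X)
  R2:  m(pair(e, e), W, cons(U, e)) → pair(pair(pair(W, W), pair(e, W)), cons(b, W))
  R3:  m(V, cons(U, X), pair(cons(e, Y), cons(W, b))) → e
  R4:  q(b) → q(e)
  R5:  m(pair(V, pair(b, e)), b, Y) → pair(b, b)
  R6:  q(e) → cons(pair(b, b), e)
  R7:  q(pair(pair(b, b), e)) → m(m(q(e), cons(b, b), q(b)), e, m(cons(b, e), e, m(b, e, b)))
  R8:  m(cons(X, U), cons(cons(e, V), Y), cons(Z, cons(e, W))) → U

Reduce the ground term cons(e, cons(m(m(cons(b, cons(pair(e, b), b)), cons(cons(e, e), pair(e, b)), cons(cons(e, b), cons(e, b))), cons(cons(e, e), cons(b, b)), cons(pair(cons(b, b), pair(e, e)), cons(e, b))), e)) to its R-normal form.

1. cons(e, cons(m(m(cons(b, cons(pair(e, b), b)), cons(cons(e, e), pair(e, b)), cons(cons(e, b), cons(e, b))), cons(cons(e, e), cons(b, b)), cons(pair(cons(b, b), pair(e, e)), cons(e, b))), e))  →  cons(e, cons(m(cons(pair(e, b), b), cons(cons(e, e), cons(b, b)), cons(pair(cons(b, b), pair(e, e)), cons(e, b))), e))   [R8 at 2.1.1]
2. cons(e, cons(m(cons(pair(e, b), b), cons(cons(e, e), cons(b, b)), cons(pair(cons(b, b), pair(e, e)), cons(e, b))), e))  →  cons(e, cons(b, e))   [R8 at 2.1]

cons(e, cons(b, e))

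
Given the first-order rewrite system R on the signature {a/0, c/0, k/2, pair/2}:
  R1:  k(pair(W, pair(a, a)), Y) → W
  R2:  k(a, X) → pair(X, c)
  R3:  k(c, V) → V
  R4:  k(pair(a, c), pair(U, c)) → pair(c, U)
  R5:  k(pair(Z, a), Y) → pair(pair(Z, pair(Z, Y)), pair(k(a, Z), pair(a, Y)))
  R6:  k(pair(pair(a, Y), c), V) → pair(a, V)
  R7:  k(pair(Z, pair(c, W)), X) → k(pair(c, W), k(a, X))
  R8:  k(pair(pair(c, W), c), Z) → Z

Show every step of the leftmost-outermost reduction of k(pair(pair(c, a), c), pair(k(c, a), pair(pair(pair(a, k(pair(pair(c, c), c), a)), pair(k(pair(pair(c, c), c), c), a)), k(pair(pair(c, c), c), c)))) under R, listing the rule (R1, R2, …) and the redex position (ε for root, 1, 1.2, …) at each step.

1. k(pair(pair(c, a), c), pair(k(c, a), pair(pair(pair(a, k(pair(pair(c, c), c), a)), pair(k(pair(pair(c, c), c), c), a)), k(pair(pair(c, c), c), c))))  →  pair(k(c, a), pair(pair(pair(a, k(pair(pair(c, c), c), a)), pair(k(pair(pair(c, c), c), c), a)), k(pair(pair(c, c), c), c)))   [R8 at ε]
2. pair(k(c, a), pair(pair(pair(a, k(pair(pair(c, c), c), a)), pair(k(pair(pair(c, c), c), c), a)), k(pair(pair(c, c), c), c)))  →  pair(a, pair(pair(pair(a, k(pair(pair(c, c), c), a)), pair(k(pair(pair(c, c), c), c), a)), k(pair(pair(c, c), c), c)))   [R3 at 1]
3. pair(a, pair(pair(pair(a, k(pair(pair(c, c), c), a)), pair(k(pair(pair(c, c), c), c), a)), k(pair(pair(c, c), c), c)))  →  pair(a, pair(pair(pair(a, a), pair(k(pair(pair(c, c), c), c), a)), k(pair(pair(c, c), c), c)))   [R8 at 2.1.1.2]
4. pair(a, pair(pair(pair(a, a), pair(k(pair(pair(c, c), c), c), a)), k(pair(pair(c, c), c), c)))  →  pair(a, pair(pair(pair(a, a), pair(c, a)), k(pair(pair(c, c), c), c)))   [R8 at 2.1.2.1]
5. pair(a, pair(pair(pair(a, a), pair(c, a)), k(pair(pair(c, c), c), c)))  →  pair(a, pair(pair(pair(a, a), pair(c, a)), c))   [R8 at 2.2]

pair(a, pair(pair(pair(a, a), pair(c, a)), c))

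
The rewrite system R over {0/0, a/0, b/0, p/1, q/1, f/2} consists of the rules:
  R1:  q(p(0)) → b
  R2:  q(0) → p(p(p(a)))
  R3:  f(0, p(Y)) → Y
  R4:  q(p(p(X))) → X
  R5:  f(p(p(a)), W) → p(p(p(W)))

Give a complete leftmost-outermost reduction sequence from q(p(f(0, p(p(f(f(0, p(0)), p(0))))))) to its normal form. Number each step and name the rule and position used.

1. q(p(f(0, p(p(f(f(0, p(0)), p(0)))))))  →  q(p(p(f(f(0, p(0)), p(0)))))   [R3 at 1.1]
2. q(p(p(f(f(0, p(0)), p(0)))))  →  f(f(0, p(0)), p(0))   [R4 at ε]
3. f(f(0, p(0)), p(0))  →  f(0, p(0))   [R3 at 1]
4. f(0, p(0))  →  0   [R3 at ε]

0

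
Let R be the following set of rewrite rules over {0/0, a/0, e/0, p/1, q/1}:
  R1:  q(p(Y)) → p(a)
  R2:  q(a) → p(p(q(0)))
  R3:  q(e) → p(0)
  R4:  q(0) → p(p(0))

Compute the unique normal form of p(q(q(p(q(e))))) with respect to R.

p(p(a))

1. p(q(q(p(q(e)))))  →  p(q(p(a)))   [R1 at 1.1]
2. p(q(p(a)))  →  p(p(a))   [R1 at 1]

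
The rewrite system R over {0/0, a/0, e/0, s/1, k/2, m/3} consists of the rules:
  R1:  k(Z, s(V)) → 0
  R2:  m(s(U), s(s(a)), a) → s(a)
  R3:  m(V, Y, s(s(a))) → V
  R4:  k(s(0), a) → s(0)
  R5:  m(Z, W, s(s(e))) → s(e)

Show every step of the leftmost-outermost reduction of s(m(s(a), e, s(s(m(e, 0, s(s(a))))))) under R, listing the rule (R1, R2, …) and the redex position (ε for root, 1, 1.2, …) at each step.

1. s(m(s(a), e, s(s(m(e, 0, s(s(a)))))))  →  s(m(s(a), e, s(s(e))))   [R3 at 1.3.1.1]
2. s(m(s(a), e, s(s(e))))  →  s(s(e))   [R5 at 1]

s(s(e))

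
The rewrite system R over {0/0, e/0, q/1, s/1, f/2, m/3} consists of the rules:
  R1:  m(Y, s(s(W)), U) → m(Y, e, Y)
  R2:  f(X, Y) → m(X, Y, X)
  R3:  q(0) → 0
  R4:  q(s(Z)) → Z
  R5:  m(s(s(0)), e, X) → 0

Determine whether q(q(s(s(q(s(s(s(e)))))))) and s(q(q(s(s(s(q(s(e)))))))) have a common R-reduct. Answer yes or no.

yes — NF(t₁) = s(s(e)), NF(t₂) = s(s(e))

Reduce t₁ = q(q(s(s(q(s(s(s(e)))))))):
1. q(q(s(s(q(s(s(s(e))))))))  →  q(s(q(s(s(s(e))))))   [R4 at 1]
2. q(s(q(s(s(s(e))))))  →  q(s(s(s(e))))   [R4 at ε]
3. q(s(s(s(e))))  →  s(s(e))   [R4 at ε]

Reduce t₂ = s(q(q(s(s(s(q(s(e)))))))):
1. s(q(q(s(s(s(q(s(e))))))))  →  s(q(s(s(q(s(e))))))   [R4 at 1.1]
2. s(q(s(s(q(s(e))))))  →  s(s(q(s(e))))   [R4 at 1]
3. s(s(q(s(e))))  →  s(s(e))   [R4 at 1.1]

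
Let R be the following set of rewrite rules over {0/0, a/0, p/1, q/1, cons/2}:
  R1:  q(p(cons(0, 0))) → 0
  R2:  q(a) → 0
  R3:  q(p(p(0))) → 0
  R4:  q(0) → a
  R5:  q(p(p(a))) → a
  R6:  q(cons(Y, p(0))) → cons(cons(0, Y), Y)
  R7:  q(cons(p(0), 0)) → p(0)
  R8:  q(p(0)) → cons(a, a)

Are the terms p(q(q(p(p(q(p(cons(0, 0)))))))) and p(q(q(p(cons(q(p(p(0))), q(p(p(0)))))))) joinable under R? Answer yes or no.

Reduce t₁ = p(q(q(p(p(q(p(cons(0, 0)))))))):
1. p(q(q(p(p(q(p(cons(0, 0))))))))  →  p(q(q(p(p(0)))))   [R1 at 1.1.1.1.1]
2. p(q(q(p(p(0)))))  →  p(q(0))   [R3 at 1.1]
3. p(q(0))  →  p(a)   [R4 at 1]

Reduce t₂ = p(q(q(p(cons(q(p(p(0))), q(p(p(0)))))))):
1. p(q(q(p(cons(q(p(p(0))), q(p(p(0))))))))  →  p(q(q(p(cons(0, q(p(p(0))))))))   [R3 at 1.1.1.1.1]
2. p(q(q(p(cons(0, q(p(p(0))))))))  →  p(q(q(p(cons(0, 0)))))   [R3 at 1.1.1.1.2]
3. p(q(q(p(cons(0, 0)))))  →  p(q(0))   [R1 at 1.1]
4. p(q(0))  →  p(a)   [R4 at 1]

yes — NF(t₁) = p(a), NF(t₂) = p(a)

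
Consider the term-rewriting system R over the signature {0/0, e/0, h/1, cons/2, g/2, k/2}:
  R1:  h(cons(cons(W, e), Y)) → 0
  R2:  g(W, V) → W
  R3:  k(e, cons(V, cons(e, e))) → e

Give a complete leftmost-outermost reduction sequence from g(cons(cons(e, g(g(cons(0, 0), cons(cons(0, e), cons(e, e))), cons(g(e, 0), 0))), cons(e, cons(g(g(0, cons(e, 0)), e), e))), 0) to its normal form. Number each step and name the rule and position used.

cons(cons(e, cons(0, 0)), cons(e, cons(0, e)))

1. g(cons(cons(e, g(g(cons(0, 0), cons(cons(0, e), cons(e, e))), cons(g(e, 0), 0))), cons(e, cons(g(g(0, cons(e, 0)), e), e))), 0)  →  cons(cons(e, g(g(cons(0, 0), cons(cons(0, e), cons(e, e))), cons(g(e, 0), 0))), cons(e, cons(g(g(0, cons(e, 0)), e), e)))   [R2 at ε]
2. cons(cons(e, g(g(cons(0, 0), cons(cons(0, e), cons(e, e))), cons(g(e, 0), 0))), cons(e, cons(g(g(0, cons(e, 0)), e), e)))  →  cons(cons(e, g(cons(0, 0), cons(cons(0, e), cons(e, e)))), cons(e, cons(g(g(0, cons(e, 0)), e), e)))   [R2 at 1.2]
3. cons(cons(e, g(cons(0, 0), cons(cons(0, e), cons(e, e)))), cons(e, cons(g(g(0, cons(e, 0)), e), e)))  →  cons(cons(e, cons(0, 0)), cons(e, cons(g(g(0, cons(e, 0)), e), e)))   [R2 at 1.2]
4. cons(cons(e, cons(0, 0)), cons(e, cons(g(g(0, cons(e, 0)), e), e)))  →  cons(cons(e, cons(0, 0)), cons(e, cons(g(0, cons(e, 0)), e)))   [R2 at 2.2.1]
5. cons(cons(e, cons(0, 0)), cons(e, cons(g(0, cons(e, 0)), e)))  →  cons(cons(e, cons(0, 0)), cons(e, cons(0, e)))   [R2 at 2.2.1]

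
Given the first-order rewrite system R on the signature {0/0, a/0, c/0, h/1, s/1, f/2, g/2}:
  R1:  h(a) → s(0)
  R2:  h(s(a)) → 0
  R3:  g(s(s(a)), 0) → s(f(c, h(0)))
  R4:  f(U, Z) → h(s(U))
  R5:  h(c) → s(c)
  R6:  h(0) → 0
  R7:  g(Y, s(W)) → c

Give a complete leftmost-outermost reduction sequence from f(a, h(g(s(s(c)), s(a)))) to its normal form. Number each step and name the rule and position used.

1. f(a, h(g(s(s(c)), s(a))))  →  h(s(a))   [R4 at ε]
2. h(s(a))  →  0   [R2 at ε]

0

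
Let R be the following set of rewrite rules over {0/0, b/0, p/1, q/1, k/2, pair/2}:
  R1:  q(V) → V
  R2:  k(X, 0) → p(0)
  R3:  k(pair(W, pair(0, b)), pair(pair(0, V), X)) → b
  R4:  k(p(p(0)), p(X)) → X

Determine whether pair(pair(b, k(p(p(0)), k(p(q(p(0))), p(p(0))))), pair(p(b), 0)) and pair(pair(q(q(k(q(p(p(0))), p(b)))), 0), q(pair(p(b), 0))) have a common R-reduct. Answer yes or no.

yes — NF(t₁) = pair(pair(b, 0), pair(p(b), 0)), NF(t₂) = pair(pair(b, 0), pair(p(b), 0))

Reduce t₁ = pair(pair(b, k(p(p(0)), k(p(q(p(0))), p(p(0))))), pair(p(b), 0)):
1. pair(pair(b, k(p(p(0)), k(p(q(p(0))), p(p(0))))), pair(p(b), 0))  →  pair(pair(b, k(p(p(0)), k(p(p(0)), p(p(0))))), pair(p(b), 0))   [R1 at 1.2.2.1.1]
2. pair(pair(b, k(p(p(0)), k(p(p(0)), p(p(0))))), pair(p(b), 0))  →  pair(pair(b, k(p(p(0)), p(0))), pair(p(b), 0))   [R4 at 1.2.2]
3. pair(pair(b, k(p(p(0)), p(0))), pair(p(b), 0))  →  pair(pair(b, 0), pair(p(b), 0))   [R4 at 1.2]

Reduce t₂ = pair(pair(q(q(k(q(p(p(0))), p(b)))), 0), q(pair(p(b), 0))):
1. pair(pair(q(q(k(q(p(p(0))), p(b)))), 0), q(pair(p(b), 0)))  →  pair(pair(q(k(q(p(p(0))), p(b))), 0), q(pair(p(b), 0)))   [R1 at 1.1]
2. pair(pair(q(k(q(p(p(0))), p(b))), 0), q(pair(p(b), 0)))  →  pair(pair(k(q(p(p(0))), p(b)), 0), q(pair(p(b), 0)))   [R1 at 1.1]
3. pair(pair(k(q(p(p(0))), p(b)), 0), q(pair(p(b), 0)))  →  pair(pair(k(p(p(0)), p(b)), 0), q(pair(p(b), 0)))   [R1 at 1.1.1]
4. pair(pair(k(p(p(0)), p(b)), 0), q(pair(p(b), 0)))  →  pair(pair(b, 0), q(pair(p(b), 0)))   [R4 at 1.1]
5. pair(pair(b, 0), q(pair(p(b), 0)))  →  pair(pair(b, 0), pair(p(b), 0))   [R1 at 2]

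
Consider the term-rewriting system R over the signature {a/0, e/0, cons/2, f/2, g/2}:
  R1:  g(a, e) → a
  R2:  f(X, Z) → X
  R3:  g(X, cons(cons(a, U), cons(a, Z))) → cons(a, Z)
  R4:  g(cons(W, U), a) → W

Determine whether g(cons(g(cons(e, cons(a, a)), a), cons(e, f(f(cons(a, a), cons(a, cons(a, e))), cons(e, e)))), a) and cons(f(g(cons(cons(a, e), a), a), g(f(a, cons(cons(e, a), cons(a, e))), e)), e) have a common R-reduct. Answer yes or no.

Reduce t₁ = g(cons(g(cons(e, cons(a, a)), a), cons(e, f(f(cons(a, a), cons(a, cons(a, e))), cons(e, e)))), a):
1. g(cons(g(cons(e, cons(a, a)), a), cons(e, f(f(cons(a, a), cons(a, cons(a, e))), cons(e, e)))), a)  →  g(cons(e, cons(a, a)), a)   [R4 at ε]
2. g(cons(e, cons(a, a)), a)  →  e   [R4 at ε]

Reduce t₂ = cons(f(g(cons(cons(a, e), a), a), g(f(a, cons(cons(e, a), cons(a, e))), e)), e):
1. cons(f(g(cons(cons(a, e), a), a), g(f(a, cons(cons(e, a), cons(a, e))), e)), e)  →  cons(g(cons(cons(a, e), a), a), e)   [R2 at 1]
2. cons(g(cons(cons(a, e), a), a), e)  →  cons(cons(a, e), e)   [R4 at 1]

no — NF(t₁) = e, NF(t₂) = cons(cons(a, e), e)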